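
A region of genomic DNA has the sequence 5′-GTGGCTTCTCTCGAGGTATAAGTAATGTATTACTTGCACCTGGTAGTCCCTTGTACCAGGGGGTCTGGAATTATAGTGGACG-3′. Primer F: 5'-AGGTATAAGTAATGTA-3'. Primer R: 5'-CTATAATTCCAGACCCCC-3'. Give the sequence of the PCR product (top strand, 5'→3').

The forward primer matches the template at positions 14–29.
Taking the reverse complement of CTATAATTCCAGACCCCC gives GGGGGTCTGGAATTATAG, found at positions 59–76 on the template; the primer anneals here to the top strand with its 3' end pointing upstream.
The product is the template from position 14 through 76 (63 bp).

5'-AGGTATAAGTAATGTATTACTTGCACCTGGTAGTCCCTTGTACCAGGGGGTCTGGAATTATAG-3'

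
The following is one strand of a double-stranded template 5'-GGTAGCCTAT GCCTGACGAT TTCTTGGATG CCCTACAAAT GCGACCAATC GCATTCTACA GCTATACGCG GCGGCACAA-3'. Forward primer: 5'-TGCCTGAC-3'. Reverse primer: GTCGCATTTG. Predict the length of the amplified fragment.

Forward primer TGCCTGAC is found on the top strand at positions 10–17.
Taking the reverse complement of GTCGCATTTG gives CAAATGCGAC, found at positions 36–45 on the template; the primer anneals here to the top strand with its 3' end pointing upstream.
Amplicon spans positions 10–45: 36 bp.

36 bp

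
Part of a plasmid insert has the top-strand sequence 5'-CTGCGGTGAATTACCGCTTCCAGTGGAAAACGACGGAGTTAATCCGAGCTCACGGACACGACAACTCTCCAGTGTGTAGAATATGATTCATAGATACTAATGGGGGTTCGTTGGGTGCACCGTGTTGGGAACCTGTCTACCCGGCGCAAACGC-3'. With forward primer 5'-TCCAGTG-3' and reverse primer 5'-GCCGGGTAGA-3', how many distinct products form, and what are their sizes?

Two products: 127 bp, 78 bp

The forward primer TCCAGTG matches the top strand at positions 19–25, 68–74.
The reverse primer's reverse complement is TCTACCCGGC, matching at positions 136–145.
Each forward site pairs with the reverse site to give a product ending at position 145: sizes 127, 78 bp.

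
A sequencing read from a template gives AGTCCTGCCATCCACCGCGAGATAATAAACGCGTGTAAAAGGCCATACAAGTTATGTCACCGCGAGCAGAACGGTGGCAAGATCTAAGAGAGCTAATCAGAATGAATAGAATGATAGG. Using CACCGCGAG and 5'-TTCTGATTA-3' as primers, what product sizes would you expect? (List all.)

The forward primer CACCGCGAG matches the top strand at positions 13–21, 58–66.
The reverse primer's reverse complement is TAATCAGAA, matching at positions 94–102.
Each forward site pairs with the reverse site to give a product ending at position 102: sizes 90, 45 bp.

90 bp, 45 bp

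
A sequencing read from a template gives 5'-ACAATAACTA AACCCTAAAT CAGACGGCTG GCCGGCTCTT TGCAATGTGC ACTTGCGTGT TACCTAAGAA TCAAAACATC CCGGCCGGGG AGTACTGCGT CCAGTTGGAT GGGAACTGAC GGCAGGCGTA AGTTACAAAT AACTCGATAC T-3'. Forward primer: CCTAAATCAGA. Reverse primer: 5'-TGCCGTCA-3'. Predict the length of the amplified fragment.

Scanning the template, CCTAAATCAGA occurs at positions 14–24; this primer anneals to the bottom strand there with its 3' end pointing downstream.
The reverse primer's reverse complement is TGACGGCA, which matches the template at positions 117–124.
The product runs from position 14 to position 124, so its length is 124 − 14 + 1 = 111 bp.

111 bp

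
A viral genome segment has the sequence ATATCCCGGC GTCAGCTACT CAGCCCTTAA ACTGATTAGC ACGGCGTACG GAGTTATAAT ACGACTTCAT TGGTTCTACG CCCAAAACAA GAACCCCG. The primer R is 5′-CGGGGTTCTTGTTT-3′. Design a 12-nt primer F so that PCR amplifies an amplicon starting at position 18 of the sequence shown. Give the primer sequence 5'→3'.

5'-ACTCAGCCCTTA-3'

The reverse primer's reverse complement AAACAAGAACCCCG matches the template at positions 85–98; the product starts at position 18.
The forward primer is identical to the top strand over positions 18–29: ACTCAGCCCTTA.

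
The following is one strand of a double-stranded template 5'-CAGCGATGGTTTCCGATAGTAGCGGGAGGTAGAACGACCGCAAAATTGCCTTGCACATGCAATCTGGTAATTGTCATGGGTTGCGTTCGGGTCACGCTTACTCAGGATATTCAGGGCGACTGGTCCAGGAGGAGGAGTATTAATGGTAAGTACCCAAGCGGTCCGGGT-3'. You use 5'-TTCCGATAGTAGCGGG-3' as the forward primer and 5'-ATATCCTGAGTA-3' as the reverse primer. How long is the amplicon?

Scanning the template, TTCCGATAGTAGCGGG occurs at positions 11–26; this primer anneals to the bottom strand there with its 3' end pointing downstream.
The reverse primer's reverse complement is TACTCAGGATAT, which matches the template at positions 99–110.
The product runs from position 11 to position 110, so its length is 110 − 11 + 1 = 100 bp.

100 bp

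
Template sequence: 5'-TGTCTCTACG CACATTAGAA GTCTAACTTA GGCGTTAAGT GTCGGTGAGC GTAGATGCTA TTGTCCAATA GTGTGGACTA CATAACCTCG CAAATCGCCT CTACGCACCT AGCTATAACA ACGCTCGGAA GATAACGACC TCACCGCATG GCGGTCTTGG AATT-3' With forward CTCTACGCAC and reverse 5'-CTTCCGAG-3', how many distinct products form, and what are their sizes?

Two products: 128 bp, 33 bp

The forward primer CTCTACGCAC matches the top strand at positions 4–13, 99–108.
The reverse primer's reverse complement is CTCGGAAG, matching at positions 124–131.
Each forward site pairs with the reverse site to give a product ending at position 131: sizes 128, 33 bp.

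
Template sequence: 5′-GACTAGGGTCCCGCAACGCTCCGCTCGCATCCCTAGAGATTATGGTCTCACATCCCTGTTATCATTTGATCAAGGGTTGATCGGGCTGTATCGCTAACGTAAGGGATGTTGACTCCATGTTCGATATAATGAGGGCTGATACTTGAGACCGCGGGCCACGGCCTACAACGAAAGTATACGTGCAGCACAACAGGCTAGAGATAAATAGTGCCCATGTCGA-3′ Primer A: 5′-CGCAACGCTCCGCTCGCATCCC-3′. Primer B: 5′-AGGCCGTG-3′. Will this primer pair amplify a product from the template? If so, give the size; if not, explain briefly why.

Primer A (CGCAACGCTCCGCTCGCATCCC) matches the top strand at positions 12–33; it acts as a forward primer.
Primer B's reverse complement is CACGGCCT, matching the top strand at positions 157–164; it acts as a reverse primer.
The 3' ends face each other across positions 12–164, giving a 153 bp product.

Yes — a 153 bp product.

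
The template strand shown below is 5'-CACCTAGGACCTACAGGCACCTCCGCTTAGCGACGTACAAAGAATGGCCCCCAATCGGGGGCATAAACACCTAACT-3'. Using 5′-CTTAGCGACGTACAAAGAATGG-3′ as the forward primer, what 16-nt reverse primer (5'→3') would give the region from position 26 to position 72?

5'-AGGTGTTTATGCCCCC-3'

The product's 3' end on the top strand is position 72.
The reverse primer anneals to the top strand over positions 57–72, i.e. to GGGGGCATAAACACCT.
Its sequence written 5'→3' is the reverse complement: AGGTGTTTATGCCCCC.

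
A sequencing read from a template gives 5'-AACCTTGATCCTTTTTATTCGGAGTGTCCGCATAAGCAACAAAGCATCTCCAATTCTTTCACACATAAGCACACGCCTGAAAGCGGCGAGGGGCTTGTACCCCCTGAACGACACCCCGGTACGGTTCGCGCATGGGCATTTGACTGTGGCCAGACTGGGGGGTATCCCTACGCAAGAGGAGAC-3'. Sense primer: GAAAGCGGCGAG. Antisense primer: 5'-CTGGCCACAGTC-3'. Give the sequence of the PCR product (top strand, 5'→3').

Forward primer GAAAGCGGCGAG is found on the top strand at positions 79–90.
Taking the reverse complement of CTGGCCACAGTC gives GACTGTGGCCAG, found at positions 142–153 on the template; the primer anneals here to the top strand with its 3' end pointing upstream.
The product is the template from position 79 through 153 (75 bp).

5'-GAAAGCGGCGAGGGGCTTGTACCCCCTGAACGACACCCCGGTACGGTTCGCGCATGGGCATTTGACTGTGGCCAG-3'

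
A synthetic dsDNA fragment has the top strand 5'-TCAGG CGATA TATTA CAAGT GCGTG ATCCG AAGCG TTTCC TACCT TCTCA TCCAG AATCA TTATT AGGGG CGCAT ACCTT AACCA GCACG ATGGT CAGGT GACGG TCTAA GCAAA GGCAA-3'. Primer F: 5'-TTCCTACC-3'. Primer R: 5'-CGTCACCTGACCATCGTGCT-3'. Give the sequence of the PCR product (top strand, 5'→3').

5'-TTCCTACCTTCTCATCCAGAATCATTATTAGGGGCGCATACCTTAACCAGCACGATGGTCAGGTGACG-3'

Forward primer TTCCTACC is found on the top strand at positions 37–44.
Reverse complement of the reverse primer: AGCACGATGGTCAGGTGACG. This occurs on the top strand at positions 85–104.
The product is the template from position 37 through 104 (68 bp).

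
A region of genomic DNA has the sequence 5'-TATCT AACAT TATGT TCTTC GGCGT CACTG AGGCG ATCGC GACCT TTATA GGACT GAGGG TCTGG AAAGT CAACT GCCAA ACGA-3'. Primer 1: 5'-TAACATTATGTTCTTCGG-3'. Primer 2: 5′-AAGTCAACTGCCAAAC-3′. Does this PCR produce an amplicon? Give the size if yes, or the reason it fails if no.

Primer 1 (TAACATTATGTTCTTCGG) matches the top strand at positions 5–22 (3' end points downstream).
Primer 2 (AAGTCAACTGCCAAAC) also matches the top strand directly, at positions 67–82 — its reverse complement GTTTGGCAGTTGACTT is not present.
Both primers anneal to the bottom strand with 3' ends pointing the same way, so neither can prime synthesis back toward the other.

No product — both primers anneal to the same strand and extend in the same direction.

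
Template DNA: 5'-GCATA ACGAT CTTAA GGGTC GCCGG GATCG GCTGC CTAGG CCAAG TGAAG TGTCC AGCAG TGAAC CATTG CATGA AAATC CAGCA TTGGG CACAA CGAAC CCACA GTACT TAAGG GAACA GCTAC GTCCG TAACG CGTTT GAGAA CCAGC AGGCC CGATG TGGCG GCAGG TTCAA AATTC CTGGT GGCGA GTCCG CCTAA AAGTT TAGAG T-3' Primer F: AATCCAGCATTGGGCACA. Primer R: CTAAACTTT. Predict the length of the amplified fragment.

132 bp

Scanning the template, AATCCAGCATTGGGCACA occurs at positions 77–94; this primer anneals to the bottom strand there with its 3' end pointing downstream.
Reverse complement of the reverse primer: AAAGTTTAG. This occurs on the top strand at positions 200–208.
Amplicon spans positions 77–208: 132 bp.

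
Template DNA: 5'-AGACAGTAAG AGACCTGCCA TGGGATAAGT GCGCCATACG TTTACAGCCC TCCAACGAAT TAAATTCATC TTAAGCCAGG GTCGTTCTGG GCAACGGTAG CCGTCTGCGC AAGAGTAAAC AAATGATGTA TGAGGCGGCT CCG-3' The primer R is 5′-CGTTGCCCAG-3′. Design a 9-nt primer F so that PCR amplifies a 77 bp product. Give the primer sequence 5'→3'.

5'-ATGGGATAA-3'

The reverse primer's reverse complement CTGGGCAACG matches the template at positions 87–96, so the product ends at position 96.
A 77 bp product then starts at position 96 − 77 + 1 = 20.
The forward primer is identical to the top strand there: ATGGGATAA.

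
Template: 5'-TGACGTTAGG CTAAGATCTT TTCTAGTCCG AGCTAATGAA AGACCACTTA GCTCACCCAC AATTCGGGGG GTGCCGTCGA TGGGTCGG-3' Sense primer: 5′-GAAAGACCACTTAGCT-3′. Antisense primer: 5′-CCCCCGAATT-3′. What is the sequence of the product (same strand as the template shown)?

5'-GAAAGACCACTTAGCTCACCCACAATTCGGGGG-3'

Scanning the template, GAAAGACCACTTAGCT occurs at positions 38–53; this primer anneals to the bottom strand there with its 3' end pointing downstream.
Reverse complement of the reverse primer: AATTCGGGGG. This occurs on the top strand at positions 61–70.
The product is the template from position 38 through 70 (33 bp).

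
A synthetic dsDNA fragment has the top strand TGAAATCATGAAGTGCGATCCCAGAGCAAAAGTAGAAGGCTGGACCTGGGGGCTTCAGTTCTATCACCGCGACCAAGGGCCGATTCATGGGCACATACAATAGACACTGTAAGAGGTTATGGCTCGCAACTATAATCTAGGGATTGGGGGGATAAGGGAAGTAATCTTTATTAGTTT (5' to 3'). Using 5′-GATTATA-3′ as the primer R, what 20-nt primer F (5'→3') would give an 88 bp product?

5'-GGGCTTCAGTTCTATCACCG-3'

The reverse primer's reverse complement TATAATC matches the template at positions 131–137, so the product ends at position 137.
An 88 bp product then starts at position 137 − 88 + 1 = 50.
The forward primer is identical to the top strand there: GGGCTTCAGTTCTATCACCG.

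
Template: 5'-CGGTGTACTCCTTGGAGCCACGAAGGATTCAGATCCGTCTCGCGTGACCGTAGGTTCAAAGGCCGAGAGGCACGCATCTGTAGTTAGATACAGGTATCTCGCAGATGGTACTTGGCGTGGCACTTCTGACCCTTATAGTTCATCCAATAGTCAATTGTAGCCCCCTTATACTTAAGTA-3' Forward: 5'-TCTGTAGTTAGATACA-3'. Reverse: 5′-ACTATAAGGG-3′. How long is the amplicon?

63 bp

The forward primer matches the template at positions 77–92.
The reverse primer's reverse complement is CCCTTATAGT, which matches the template at positions 130–139.
Amplicon spans positions 77–139: 63 bp.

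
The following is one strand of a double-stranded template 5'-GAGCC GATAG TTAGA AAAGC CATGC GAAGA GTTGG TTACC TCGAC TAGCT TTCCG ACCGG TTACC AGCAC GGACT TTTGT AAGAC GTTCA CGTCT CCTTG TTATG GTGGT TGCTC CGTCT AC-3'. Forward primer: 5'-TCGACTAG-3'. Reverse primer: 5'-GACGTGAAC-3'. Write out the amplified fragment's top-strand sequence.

5'-TCGACTAGCTTTCCGACCGGTTACCAGCACGGACTTTTGTAAGACGTTCACGTC-3'

Forward primer TCGACTAG is found on the top strand at positions 41–48.
Reverse complement of the reverse primer: GTTCACGTC. This occurs on the top strand at positions 86–94.
The product is the template from position 41 through 94 (54 bp).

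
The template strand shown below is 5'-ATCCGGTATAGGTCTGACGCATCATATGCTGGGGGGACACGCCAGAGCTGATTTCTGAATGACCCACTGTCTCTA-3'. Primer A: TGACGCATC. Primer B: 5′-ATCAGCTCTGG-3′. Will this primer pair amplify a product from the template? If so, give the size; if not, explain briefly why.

Primer A (TGACGCATC) matches the top strand at positions 15–23; it acts as a forward primer.
Primer B's reverse complement is CCAGAGCTGAT, matching the top strand at positions 42–52; it acts as a reverse primer.
The 3' ends face each other across positions 15–52, giving a 38 bp product.

Yes — a 38 bp product.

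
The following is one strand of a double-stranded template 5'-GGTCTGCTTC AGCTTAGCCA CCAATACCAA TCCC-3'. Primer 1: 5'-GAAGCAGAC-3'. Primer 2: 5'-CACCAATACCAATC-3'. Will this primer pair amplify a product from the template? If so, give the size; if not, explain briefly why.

Primer 1 (GAAGCAGAC) has reverse complement GTCTGCTTC, which matches the top strand at positions 2–10; primer 1 anneals to the top strand there with its 3' end pointing upstream toward position 2.
Primer 2 (CACCAATACCAATC) matches the top strand directly at positions 19–32; it anneals to the bottom strand with its 3' end pointing downstream toward position 32.
The 3' ends diverge (primer 1 extends toward position 1, primer 2 toward position 34), so the primers never converge on a shared product.

No product — the primers' 3' ends point away from each other.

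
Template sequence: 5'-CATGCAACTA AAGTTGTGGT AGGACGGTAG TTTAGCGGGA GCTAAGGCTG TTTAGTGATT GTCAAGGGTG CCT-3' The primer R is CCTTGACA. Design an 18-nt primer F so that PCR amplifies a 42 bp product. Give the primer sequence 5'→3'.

The reverse primer's reverse complement TGTCAAGG matches the template at positions 60–67, so the product ends at position 67.
A 42 bp product then starts at position 67 − 42 + 1 = 26.
The forward primer is identical to the top strand there: GGTAGTTTAGCGGGAGCT.

5'-GGTAGTTTAGCGGGAGCT-3'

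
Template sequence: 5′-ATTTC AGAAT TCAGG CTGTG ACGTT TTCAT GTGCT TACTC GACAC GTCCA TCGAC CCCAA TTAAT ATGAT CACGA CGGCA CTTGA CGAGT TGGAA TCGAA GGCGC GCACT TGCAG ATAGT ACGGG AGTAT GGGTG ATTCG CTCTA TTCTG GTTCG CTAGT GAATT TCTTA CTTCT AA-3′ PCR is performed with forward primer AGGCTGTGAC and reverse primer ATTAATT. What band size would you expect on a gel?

The forward primer matches the template at positions 13–22.
Reverse complement of the reverse primer: AATTAAT. This occurs on the top strand at positions 59–65.
Amplicon spans positions 13–65: 53 bp.

53 bp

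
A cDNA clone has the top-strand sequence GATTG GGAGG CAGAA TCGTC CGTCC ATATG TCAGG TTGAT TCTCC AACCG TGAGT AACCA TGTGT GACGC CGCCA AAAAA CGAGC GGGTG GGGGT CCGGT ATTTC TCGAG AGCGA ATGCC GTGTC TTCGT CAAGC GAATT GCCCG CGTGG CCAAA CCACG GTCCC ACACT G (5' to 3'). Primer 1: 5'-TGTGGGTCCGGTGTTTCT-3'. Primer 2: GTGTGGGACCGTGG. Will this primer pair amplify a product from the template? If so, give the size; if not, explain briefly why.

Primer 1 (TGTGGGTCCGGTGTTTCT) does not match the top strand, and its reverse complement AGAAACACCGGACCCACA does not match either.
With no annealing site for primer 1, no amplification occurs.

No product — primer 1 has no binding site in the template.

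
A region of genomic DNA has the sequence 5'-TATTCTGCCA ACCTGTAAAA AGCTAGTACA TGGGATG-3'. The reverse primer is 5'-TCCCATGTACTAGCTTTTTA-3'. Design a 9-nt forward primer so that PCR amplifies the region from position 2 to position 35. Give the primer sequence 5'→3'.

5'-ATTCTGCCA-3'

The reverse primer's reverse complement TAAAAAGCTAGTACATGGGA matches the template at positions 16–35; the product starts at position 2.
The forward primer is identical to the top strand over positions 2–10: ATTCTGCCA.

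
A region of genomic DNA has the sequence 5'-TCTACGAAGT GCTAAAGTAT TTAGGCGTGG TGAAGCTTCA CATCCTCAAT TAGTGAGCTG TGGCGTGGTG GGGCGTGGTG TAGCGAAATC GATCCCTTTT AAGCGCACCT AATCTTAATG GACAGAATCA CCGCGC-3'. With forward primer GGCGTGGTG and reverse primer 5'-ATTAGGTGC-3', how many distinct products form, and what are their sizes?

The forward primer GGCGTGGTG matches the top strand at positions 24–32, 62–70, 72–80.
The reverse primer's reverse complement is GCACCTAAT, matching at positions 105–113.
Each forward site pairs with the reverse site to give a product ending at position 113: sizes 90, 52, 42 bp.

Three products: 90 bp, 52 bp, 42 bp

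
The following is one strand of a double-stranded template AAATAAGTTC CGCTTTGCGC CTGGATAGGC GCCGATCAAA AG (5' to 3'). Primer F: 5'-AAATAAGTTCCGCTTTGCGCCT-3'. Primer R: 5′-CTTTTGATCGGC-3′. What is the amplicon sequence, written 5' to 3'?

The forward primer matches the template at positions 1–22.
Reverse complement of the reverse primer: GCCGATCAAAAG. This occurs on the top strand at positions 31–42.
The product is the template from position 1 through 42 (42 bp).

5'-AAATAAGTTCCGCTTTGCGCCTGGATAGGCGCCGATCAAAAG-3'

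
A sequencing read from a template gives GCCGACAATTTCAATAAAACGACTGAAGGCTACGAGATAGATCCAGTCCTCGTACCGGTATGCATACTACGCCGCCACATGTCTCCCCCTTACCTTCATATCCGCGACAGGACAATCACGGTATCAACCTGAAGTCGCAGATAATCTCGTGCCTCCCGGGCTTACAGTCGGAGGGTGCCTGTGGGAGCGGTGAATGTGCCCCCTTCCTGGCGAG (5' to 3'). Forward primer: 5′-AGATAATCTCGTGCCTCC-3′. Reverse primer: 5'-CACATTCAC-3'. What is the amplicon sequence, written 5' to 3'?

5'-AGATAATCTCGTGCCTCCCGGGCTTACAGTCGGAGGGTGCCTGTGGGAGCGGTGAATGTG-3'

The forward primer matches the template at positions 139–156.
The reverse primer's reverse complement is GTGAATGTG, which matches the template at positions 190–198.
The product is the template from position 139 through 198 (60 bp).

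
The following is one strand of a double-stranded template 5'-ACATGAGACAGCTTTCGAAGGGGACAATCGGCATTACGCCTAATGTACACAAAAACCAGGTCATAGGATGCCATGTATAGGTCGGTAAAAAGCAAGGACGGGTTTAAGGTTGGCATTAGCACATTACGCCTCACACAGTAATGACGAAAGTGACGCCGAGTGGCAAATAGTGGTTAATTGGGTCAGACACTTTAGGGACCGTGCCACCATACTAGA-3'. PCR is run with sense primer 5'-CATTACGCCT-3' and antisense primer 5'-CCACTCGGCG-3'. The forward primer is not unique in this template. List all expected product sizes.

132 bp, 42 bp

The forward primer CATTACGCCT matches the top strand at positions 32–41, 122–131.
The reverse primer's reverse complement is CGCCGAGTGG, matching at positions 154–163.
Each forward site pairs with the reverse site to give a product ending at position 163: sizes 132, 42 bp.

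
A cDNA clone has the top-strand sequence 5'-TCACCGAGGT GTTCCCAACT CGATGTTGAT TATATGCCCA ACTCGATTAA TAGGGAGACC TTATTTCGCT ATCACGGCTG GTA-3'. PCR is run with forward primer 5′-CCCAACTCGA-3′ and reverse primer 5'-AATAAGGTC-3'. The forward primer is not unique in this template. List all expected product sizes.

The forward primer CCCAACTCGA matches the top strand at positions 14–23, 37–46.
The reverse primer's reverse complement is GACCTTATT, matching at positions 57–65.
Each forward site pairs with the reverse site to give a product ending at position 65: sizes 52, 29 bp.

52 bp, 29 bp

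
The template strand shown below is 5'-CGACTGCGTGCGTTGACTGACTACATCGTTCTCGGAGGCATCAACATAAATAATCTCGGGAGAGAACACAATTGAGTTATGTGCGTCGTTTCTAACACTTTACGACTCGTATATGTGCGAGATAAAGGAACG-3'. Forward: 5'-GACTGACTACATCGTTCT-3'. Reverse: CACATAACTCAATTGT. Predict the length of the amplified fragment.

The forward primer matches the template at positions 15–32.
Taking the reverse complement of CACATAACTCAATTGT gives ACAATTGAGTTATGTG, found at positions 68–83 on the template; the primer anneals here to the top strand with its 3' end pointing upstream.
The product runs from position 15 to position 83, so its length is 83 − 15 + 1 = 69 bp.

69 bp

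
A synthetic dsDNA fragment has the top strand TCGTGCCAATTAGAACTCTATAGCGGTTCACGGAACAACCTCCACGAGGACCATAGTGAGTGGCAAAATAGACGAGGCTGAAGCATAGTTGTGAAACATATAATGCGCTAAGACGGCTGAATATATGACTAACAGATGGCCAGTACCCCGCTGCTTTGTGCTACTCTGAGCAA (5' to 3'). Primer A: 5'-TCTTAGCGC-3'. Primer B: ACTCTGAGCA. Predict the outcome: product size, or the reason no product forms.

No product — the primers' 3' ends point away from each other.

Primer A (TCTTAGCGC) has reverse complement GCGCTAAGA, which matches the top strand at positions 105–113; primer A anneals to the top strand there with its 3' end pointing upstream toward position 105.
Primer B (ACTCTGAGCA) matches the top strand directly at positions 163–172; it anneals to the bottom strand with its 3' end pointing downstream toward position 172.
The 3' ends diverge (primer A extends toward position 1, primer B toward position 173), so the primers never converge on a shared product.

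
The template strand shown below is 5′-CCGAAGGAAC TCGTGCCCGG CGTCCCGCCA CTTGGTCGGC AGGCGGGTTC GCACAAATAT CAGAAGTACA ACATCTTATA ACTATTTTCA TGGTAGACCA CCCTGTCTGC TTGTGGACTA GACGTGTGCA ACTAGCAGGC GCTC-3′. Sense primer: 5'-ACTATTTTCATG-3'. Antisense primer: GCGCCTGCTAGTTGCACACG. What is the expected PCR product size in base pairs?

62 bp

The forward primer matches the template at positions 81–92.
Taking the reverse complement of GCGCCTGCTAGTTGCACACG gives CGTGTGCAACTAGCAGGCGC, found at positions 123–142 on the template; the primer anneals here to the top strand with its 3' end pointing upstream.
Product length = (reverse-primer end) − (forward-primer start) + 1 = 142 − 81 + 1 = 62 bp.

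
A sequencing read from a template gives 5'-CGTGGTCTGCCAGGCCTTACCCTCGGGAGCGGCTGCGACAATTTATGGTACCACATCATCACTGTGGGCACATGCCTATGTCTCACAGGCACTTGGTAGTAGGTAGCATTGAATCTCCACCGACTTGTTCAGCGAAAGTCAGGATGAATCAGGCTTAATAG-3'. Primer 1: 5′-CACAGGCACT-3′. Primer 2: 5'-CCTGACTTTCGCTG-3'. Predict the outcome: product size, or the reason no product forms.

Yes — a 60 bp product.

Primer 1 (CACAGGCACT) matches the top strand at positions 84–93; it acts as a forward primer.
Primer 2's reverse complement is CAGCGAAAGTCAGG, matching the top strand at positions 130–143; it acts as a reverse primer.
The 3' ends face each other across positions 84–143, giving a 60 bp product.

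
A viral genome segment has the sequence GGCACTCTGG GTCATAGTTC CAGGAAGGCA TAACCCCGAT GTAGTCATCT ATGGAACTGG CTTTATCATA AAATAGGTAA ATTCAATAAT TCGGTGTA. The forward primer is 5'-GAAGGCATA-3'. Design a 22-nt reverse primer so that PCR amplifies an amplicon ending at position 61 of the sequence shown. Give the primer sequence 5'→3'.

The forward primer binds at positions 24–32; the product's 3' end on the top strand is position 61.
The reverse primer anneals to the top strand over positions 40–61, i.e. to TGTAGTCATCTATGGAACTGGC.
Its sequence written 5'→3' is the reverse complement: GCCAGTTCCATAGATGACTACA.

5'-GCCAGTTCCATAGATGACTACA-3'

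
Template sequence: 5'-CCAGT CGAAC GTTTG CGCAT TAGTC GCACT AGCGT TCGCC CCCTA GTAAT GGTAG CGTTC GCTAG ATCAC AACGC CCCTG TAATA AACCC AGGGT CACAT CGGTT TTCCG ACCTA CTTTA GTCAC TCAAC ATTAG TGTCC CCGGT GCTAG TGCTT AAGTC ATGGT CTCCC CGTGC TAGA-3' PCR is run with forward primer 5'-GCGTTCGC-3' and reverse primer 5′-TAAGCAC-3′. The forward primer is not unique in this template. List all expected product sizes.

The forward primer GCGTTCGC matches the top strand at positions 32–39, 55–62.
The reverse primer's reverse complement is GTGCTTA, matching at positions 150–156.
Each forward site pairs with the reverse site to give a product ending at position 156: sizes 125, 102 bp.

125 bp, 102 bp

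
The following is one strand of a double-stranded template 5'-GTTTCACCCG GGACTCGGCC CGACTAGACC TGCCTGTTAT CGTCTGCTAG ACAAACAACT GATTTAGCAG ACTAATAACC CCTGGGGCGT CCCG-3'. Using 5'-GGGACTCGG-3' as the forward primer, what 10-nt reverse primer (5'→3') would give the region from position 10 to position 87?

The product's 3' end on the top strand is position 87.
The reverse primer anneals to the top strand over positions 78–87, i.e. to ACCCCTGGGG.
Its sequence written 5'→3' is the reverse complement: CCCCAGGGGT.

5'-CCCCAGGGGT-3'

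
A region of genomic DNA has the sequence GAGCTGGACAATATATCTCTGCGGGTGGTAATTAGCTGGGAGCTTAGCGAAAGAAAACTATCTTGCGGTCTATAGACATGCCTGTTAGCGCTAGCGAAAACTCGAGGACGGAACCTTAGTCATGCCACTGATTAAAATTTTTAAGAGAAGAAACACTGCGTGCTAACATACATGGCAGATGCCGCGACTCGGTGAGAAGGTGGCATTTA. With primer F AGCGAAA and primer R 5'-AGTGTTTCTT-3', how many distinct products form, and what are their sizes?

Two products: 112 bp, 65 bp

The forward primer AGCGAAA matches the top strand at positions 46–52, 93–99.
The reverse primer's reverse complement is AAGAAACACT, matching at positions 148–157.
Each forward site pairs with the reverse site to give a product ending at position 157: sizes 112, 65 bp.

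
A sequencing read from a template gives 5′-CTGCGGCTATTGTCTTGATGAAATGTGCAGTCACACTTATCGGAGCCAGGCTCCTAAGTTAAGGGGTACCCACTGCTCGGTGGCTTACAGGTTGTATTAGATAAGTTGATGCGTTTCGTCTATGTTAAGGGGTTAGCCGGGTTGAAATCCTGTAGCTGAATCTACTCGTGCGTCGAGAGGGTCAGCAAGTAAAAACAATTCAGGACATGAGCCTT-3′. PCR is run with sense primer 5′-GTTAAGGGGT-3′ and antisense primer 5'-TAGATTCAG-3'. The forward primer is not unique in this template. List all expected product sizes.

107 bp, 41 bp

The forward primer GTTAAGGGGT matches the top strand at positions 58–67, 124–133.
The reverse primer's reverse complement is CTGAATCTA, matching at positions 156–164.
Each forward site pairs with the reverse site to give a product ending at position 164: sizes 107, 41 bp.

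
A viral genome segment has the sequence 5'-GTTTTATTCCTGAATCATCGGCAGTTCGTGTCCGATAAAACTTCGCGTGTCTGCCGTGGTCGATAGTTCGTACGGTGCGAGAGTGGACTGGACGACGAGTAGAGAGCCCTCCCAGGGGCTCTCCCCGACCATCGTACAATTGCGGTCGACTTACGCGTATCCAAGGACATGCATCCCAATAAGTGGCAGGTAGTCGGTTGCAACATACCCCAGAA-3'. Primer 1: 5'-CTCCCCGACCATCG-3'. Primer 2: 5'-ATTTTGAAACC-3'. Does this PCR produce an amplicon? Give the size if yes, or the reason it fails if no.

No product — primer 2 has no binding site in the template.

Primer 2 (ATTTTGAAACC) does not match the top strand, and its reverse complement GGTTTCAAAAT does not match either.
With no annealing site for primer 2, no amplification occurs.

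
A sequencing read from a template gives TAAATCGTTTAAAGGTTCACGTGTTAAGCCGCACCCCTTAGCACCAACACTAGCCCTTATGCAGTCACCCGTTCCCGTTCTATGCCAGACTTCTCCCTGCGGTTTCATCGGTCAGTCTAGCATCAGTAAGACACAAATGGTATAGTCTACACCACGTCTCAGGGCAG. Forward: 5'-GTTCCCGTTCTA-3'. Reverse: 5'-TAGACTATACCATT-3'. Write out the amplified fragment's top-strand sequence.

5'-GTTCCCGTTCTATGCCAGACTTCTCCCTGCGGTTTCATCGGTCAGTCTAGCATCAGTAAGACACAAATGGTATAGTCTA-3'

Scanning the template, GTTCCCGTTCTA occurs at positions 71–82; this primer anneals to the bottom strand there with its 3' end pointing downstream.
Taking the reverse complement of TAGACTATACCATT gives AATGGTATAGTCTA, found at positions 136–149 on the template; the primer anneals here to the top strand with its 3' end pointing upstream.
The product is the template from position 71 through 149 (79 bp).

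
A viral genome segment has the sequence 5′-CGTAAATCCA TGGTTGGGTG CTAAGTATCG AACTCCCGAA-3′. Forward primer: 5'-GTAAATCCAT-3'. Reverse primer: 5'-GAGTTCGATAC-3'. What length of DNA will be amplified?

Forward primer GTAAATCCAT is found on the top strand at positions 2–11.
Taking the reverse complement of GAGTTCGATAC gives GTATCGAACTC, found at positions 25–35 on the template; the primer anneals here to the top strand with its 3' end pointing upstream.
Amplicon spans positions 2–35: 34 bp.

34 bp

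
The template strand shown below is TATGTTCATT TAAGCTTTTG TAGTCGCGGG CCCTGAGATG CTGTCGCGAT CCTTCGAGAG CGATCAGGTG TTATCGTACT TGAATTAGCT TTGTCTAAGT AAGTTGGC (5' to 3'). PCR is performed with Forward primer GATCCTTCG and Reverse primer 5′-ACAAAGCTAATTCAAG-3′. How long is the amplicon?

47 bp

The forward primer matches the template at positions 48–56.
Taking the reverse complement of ACAAAGCTAATTCAAG gives CTTGAATTAGCTTTGT, found at positions 79–94 on the template; the primer anneals here to the top strand with its 3' end pointing upstream.
Amplicon spans positions 48–94: 47 bp.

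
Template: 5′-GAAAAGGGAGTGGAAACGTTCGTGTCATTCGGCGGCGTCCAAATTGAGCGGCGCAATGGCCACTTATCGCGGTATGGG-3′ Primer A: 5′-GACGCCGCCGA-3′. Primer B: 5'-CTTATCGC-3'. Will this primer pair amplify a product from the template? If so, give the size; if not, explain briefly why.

Primer A (GACGCCGCCGA) has reverse complement TCGGCGGCGTC, which matches the top strand at positions 29–39; primer A anneals to the top strand there with its 3' end pointing upstream toward position 29.
Primer B (CTTATCGC) matches the top strand directly at positions 63–70; it anneals to the bottom strand with its 3' end pointing downstream toward position 70.
The 3' ends diverge (primer A extends toward position 1, primer B toward position 78), so the primers never converge on a shared product.

No product — the primers' 3' ends point away from each other.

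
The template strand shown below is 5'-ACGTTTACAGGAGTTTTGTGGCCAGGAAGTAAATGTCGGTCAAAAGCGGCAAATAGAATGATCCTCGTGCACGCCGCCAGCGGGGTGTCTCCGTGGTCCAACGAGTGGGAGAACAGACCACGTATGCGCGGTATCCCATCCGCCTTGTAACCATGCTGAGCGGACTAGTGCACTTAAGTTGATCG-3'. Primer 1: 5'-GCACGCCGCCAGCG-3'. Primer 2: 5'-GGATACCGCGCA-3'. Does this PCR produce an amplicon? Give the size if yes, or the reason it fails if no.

Yes — a 68 bp product.

Primer 1 (GCACGCCGCCAGCG) matches the top strand at positions 69–82; it acts as a forward primer.
Primer 2's reverse complement is TGCGCGGTATCC, matching the top strand at positions 125–136; it acts as a reverse primer.
The 3' ends face each other across positions 69–136, giving a 68 bp product.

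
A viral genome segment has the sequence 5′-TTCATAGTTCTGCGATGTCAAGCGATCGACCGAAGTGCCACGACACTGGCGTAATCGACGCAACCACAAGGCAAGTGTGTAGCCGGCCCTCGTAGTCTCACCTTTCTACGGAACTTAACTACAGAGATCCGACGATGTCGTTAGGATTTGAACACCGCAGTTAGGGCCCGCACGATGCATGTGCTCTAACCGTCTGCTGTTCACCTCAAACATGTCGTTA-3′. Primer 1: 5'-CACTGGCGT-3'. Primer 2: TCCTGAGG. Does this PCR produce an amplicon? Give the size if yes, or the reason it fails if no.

Primer 2 (TCCTGAGG) does not match the top strand, and its reverse complement CCTCAGGA does not match either.
With no annealing site for primer 2, no amplification occurs.

No product — primer 2 has no binding site in the template.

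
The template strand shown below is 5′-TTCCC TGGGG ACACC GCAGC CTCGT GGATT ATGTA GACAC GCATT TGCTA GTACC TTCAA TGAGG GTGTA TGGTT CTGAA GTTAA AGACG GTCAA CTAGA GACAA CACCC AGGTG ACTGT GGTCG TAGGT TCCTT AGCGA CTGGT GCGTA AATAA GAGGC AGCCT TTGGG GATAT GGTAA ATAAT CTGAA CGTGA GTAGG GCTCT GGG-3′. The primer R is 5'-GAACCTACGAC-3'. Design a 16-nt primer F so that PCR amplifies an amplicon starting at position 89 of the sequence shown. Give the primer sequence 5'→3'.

The reverse primer's reverse complement GTCGTAGGTTC matches the template at positions 122–132; the product starts at position 89.
The forward primer is identical to the top strand over positions 89–104: CGGTCAACTAGAGACA.

5'-CGGTCAACTAGAGACA-3'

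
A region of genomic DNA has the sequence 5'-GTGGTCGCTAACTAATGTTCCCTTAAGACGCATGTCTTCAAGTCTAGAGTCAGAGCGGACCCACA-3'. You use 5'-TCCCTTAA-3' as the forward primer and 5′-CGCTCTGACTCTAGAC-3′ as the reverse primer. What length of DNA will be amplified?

Forward primer TCCCTTAA is found on the top strand at positions 19–26.
Reverse complement of the reverse primer: GTCTAGAGTCAGAGCG. This occurs on the top strand at positions 42–57.
Product length = (reverse-primer end) − (forward-primer start) + 1 = 57 − 19 + 1 = 39 bp.

39 bp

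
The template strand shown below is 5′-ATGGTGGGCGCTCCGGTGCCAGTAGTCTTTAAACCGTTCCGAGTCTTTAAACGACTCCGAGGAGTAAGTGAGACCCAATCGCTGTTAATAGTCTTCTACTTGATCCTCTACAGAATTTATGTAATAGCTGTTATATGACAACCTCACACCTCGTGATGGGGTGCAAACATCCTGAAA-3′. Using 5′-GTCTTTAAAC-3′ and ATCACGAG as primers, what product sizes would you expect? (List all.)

The forward primer GTCTTTAAAC matches the top strand at positions 25–34, 43–52.
The reverse primer's reverse complement is CTCGTGAT, matching at positions 150–157.
Each forward site pairs with the reverse site to give a product ending at position 157: sizes 133, 115 bp.

133 bp, 115 bp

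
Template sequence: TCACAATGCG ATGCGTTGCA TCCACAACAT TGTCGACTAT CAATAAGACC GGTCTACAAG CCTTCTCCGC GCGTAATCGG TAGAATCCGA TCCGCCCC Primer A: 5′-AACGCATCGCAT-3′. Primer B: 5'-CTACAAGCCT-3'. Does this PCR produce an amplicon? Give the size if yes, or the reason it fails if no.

No product — the primers' 3' ends point away from each other.

Primer A (AACGCATCGCAT) has reverse complement ATGCGATGCGTT, which matches the top strand at positions 6–17; primer A anneals to the top strand there with its 3' end pointing upstream toward position 6.
Primer B (CTACAAGCCT) matches the top strand directly at positions 54–63; it anneals to the bottom strand with its 3' end pointing downstream toward position 63.
The 3' ends diverge (primer A extends toward position 1, primer B toward position 98), so the primers never converge on a shared product.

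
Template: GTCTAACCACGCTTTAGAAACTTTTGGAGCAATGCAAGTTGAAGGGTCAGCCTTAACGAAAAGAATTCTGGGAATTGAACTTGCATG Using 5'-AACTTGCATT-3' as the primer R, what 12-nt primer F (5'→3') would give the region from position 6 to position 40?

The reverse primer's reverse complement AATGCAAGTT matches the template at positions 31–40; the product starts at position 6.
The forward primer is identical to the top strand over positions 6–17: ACCACGCTTTAG.

5'-ACCACGCTTTAG-3'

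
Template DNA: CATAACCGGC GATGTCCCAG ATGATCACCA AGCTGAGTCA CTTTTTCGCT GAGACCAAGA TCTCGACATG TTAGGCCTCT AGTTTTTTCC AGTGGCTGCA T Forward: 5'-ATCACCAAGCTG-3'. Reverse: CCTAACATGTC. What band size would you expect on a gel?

52 bp

Scanning the template, ATCACCAAGCTG occurs at positions 24–35; this primer anneals to the bottom strand there with its 3' end pointing downstream.
Reverse complement of the reverse primer: GACATGTTAGG. This occurs on the top strand at positions 65–75.
The product runs from position 24 to position 75, so its length is 75 − 24 + 1 = 52 bp.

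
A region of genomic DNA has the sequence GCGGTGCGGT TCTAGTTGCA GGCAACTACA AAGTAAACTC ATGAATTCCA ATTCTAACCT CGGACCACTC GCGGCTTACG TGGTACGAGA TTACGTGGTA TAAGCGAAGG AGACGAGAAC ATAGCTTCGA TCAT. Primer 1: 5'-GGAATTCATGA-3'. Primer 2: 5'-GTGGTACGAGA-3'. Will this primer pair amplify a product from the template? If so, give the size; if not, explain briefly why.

Primer 1 (GGAATTCATGA) has reverse complement TCATGAATTCC, which matches the top strand at positions 39–49; primer 1 anneals to the top strand there with its 3' end pointing upstream toward position 39.
Primer 2 (GTGGTACGAGA) matches the top strand directly at positions 80–90; it anneals to the bottom strand with its 3' end pointing downstream toward position 90.
The 3' ends diverge (primer 1 extends toward position 1, primer 2 toward position 134), so the primers never converge on a shared product.

No product — the primers' 3' ends point away from each other.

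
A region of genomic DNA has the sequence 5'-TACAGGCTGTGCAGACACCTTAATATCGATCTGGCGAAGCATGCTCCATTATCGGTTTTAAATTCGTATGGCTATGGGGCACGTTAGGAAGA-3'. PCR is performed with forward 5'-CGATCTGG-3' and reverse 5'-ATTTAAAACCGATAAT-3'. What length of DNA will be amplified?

37 bp

Scanning the template, CGATCTGG occurs at positions 27–34; this primer anneals to the bottom strand there with its 3' end pointing downstream.
Taking the reverse complement of ATTTAAAACCGATAAT gives ATTATCGGTTTTAAAT, found at positions 48–63 on the template; the primer anneals here to the top strand with its 3' end pointing upstream.
Amplicon spans positions 27–63: 37 bp.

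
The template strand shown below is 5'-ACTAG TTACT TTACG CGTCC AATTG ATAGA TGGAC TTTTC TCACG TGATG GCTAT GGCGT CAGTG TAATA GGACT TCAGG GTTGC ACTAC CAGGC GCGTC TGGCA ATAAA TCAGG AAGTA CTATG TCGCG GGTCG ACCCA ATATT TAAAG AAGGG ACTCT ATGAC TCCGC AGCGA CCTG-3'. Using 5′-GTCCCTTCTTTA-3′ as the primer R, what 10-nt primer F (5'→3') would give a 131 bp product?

5'-TAGATGGACT-3'

The reverse primer's reverse complement TAAAGAAGGGAC matches the template at positions 146–157, so the product ends at position 157.
A 131 bp product then starts at position 157 − 131 + 1 = 27.
The forward primer is identical to the top strand there: TAGATGGACT.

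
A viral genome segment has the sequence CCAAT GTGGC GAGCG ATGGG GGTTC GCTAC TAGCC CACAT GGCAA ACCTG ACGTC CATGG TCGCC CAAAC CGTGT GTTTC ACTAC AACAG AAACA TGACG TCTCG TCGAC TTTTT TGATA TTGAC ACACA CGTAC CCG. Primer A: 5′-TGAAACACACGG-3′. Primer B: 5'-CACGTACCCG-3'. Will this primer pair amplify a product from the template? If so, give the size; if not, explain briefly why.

Primer A (TGAAACACACGG) has reverse complement CCGTGTGTTTCA, which matches the top strand at positions 70–81; primer A anneals to the top strand there with its 3' end pointing upstream toward position 70.
Primer B (CACGTACCCG) matches the top strand directly at positions 129–138; it anneals to the bottom strand with its 3' end pointing downstream toward position 138.
The 3' ends diverge (primer A extends toward position 1, primer B toward position 138), so the primers never converge on a shared product.

No product — the primers' 3' ends point away from each other.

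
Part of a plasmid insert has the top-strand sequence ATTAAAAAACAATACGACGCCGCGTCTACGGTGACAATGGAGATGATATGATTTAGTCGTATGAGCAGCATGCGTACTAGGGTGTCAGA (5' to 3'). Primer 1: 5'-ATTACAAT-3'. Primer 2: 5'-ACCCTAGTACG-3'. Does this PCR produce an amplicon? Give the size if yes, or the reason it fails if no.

Primer 1 (ATTACAAT) does not match the top strand, and its reverse complement ATTGTAAT does not match either.
With no annealing site for primer 1, no amplification occurs.

No product — primer 1 has no binding site in the template.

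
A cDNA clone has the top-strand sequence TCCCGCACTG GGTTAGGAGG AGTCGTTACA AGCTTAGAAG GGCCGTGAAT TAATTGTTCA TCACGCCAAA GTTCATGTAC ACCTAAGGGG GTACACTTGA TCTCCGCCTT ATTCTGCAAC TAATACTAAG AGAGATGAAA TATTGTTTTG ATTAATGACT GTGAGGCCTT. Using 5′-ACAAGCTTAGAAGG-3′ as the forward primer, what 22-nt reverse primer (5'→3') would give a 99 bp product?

5'-GTATTAGTTGCAGAATAAGGCG-3'

The forward primer binds at positions 28–41, so a 99 bp product ends at position 28 + 99 − 1 = 126.
The reverse primer anneals to the top strand over positions 105–126, i.e. to CGCCTTATTCTGCAACTAATAC.
Its sequence written 5'→3' is the reverse complement: GTATTAGTTGCAGAATAAGGCG.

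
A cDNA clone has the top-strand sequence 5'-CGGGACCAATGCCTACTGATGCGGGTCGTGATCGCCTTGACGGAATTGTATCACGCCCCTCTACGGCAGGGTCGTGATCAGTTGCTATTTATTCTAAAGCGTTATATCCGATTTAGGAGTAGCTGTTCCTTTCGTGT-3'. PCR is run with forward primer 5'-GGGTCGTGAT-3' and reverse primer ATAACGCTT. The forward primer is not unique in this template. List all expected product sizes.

The forward primer GGGTCGTGAT matches the top strand at positions 23–32, 69–78.
The reverse primer's reverse complement is AAGCGTTAT, matching at positions 97–105.
Each forward site pairs with the reverse site to give a product ending at position 105: sizes 83, 37 bp.

83 bp, 37 bp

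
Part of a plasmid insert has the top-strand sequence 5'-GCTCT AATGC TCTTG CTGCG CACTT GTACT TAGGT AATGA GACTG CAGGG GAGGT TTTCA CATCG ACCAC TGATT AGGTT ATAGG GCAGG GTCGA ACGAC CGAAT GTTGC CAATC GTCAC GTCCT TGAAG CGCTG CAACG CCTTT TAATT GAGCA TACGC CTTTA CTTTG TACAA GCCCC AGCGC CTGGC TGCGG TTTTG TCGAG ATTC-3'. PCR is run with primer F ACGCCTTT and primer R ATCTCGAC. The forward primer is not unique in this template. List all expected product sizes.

The forward primer ACGCCTTT matches the top strand at positions 138–145, 157–164.
The reverse primer's reverse complement is GTCGAGAT, matching at positions 200–207.
Each forward site pairs with the reverse site to give a product ending at position 207: sizes 70, 51 bp.

70 bp, 51 bp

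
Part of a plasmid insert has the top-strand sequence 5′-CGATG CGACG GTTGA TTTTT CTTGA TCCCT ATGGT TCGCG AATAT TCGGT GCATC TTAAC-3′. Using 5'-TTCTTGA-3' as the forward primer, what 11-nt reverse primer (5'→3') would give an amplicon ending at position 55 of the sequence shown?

5'-GATGCACCGAA-3'

The forward primer binds at positions 19–25; the product's 3' end on the top strand is position 55.
The reverse primer anneals to the top strand over positions 45–55, i.e. to TTCGGTGCATC.
Its sequence written 5'→3' is the reverse complement: GATGCACCGAA.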